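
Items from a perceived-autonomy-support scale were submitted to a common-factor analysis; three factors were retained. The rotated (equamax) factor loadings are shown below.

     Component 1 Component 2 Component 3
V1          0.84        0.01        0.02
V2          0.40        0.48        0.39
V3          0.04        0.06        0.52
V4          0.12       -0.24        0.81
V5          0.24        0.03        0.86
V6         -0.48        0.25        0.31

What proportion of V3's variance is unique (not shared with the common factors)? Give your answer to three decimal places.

h² = 0.04² + 0.06² + 0.52² = 0.0016 + 0.0036 + 0.2704 = 0.2756
Uniqueness u² = 1 − h² = 1 − 0.2756 = 0.7244

0.724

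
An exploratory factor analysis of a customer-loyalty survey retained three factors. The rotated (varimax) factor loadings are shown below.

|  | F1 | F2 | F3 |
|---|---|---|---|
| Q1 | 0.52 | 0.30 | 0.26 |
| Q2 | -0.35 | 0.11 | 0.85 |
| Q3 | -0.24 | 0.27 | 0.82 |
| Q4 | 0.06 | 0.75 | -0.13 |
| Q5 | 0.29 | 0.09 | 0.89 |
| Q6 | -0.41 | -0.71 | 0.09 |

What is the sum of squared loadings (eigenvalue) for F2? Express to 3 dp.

1.250

SS loadings for F2 = 0.30² + 0.11² + 0.27² + 0.75² + 0.09² + (-0.71)² = 0.0900 + 0.0121 + 0.0729 + 0.5625 + 0.0081 + 0.5041 = 1.2497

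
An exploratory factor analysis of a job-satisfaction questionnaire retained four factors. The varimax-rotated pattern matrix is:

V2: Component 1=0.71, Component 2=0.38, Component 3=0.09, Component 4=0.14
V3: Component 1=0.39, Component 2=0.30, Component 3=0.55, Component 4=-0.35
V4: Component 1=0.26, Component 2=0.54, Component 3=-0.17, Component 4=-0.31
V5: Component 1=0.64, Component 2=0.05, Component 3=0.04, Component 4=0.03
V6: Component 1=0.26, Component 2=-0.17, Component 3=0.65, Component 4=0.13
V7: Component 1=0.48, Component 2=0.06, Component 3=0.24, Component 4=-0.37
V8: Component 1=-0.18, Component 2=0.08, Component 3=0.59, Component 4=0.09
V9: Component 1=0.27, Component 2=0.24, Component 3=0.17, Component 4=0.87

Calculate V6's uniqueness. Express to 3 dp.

0.464

h² = 0.26² + (-0.17)² + 0.65² + 0.13² = 0.0676 + 0.0289 + 0.4225 + 0.0169 = 0.5359
Uniqueness u² = 1 − h² = 1 − 0.5359 = 0.4641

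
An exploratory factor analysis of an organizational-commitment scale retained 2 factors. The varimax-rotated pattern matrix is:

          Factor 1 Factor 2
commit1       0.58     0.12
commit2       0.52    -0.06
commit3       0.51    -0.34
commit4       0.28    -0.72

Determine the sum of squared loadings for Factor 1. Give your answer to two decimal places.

SS loadings for Factor 1 = 0.58² + 0.52² + 0.51² + 0.28² = 0.3364 + 0.2704 + 0.2601 + 0.0784 = 0.9453

0.95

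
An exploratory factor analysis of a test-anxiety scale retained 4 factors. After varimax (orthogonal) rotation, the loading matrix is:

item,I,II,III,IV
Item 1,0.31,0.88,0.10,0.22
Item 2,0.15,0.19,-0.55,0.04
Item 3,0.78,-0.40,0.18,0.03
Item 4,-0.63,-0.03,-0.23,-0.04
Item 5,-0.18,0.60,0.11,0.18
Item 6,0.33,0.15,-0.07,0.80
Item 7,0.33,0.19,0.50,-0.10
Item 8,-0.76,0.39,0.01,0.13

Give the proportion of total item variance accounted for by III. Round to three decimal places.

0.083

SS loadings for III = 0.10² + (-0.55)² + 0.18² + (-0.23)² + 0.11² + (-0.07)² + 0.50² + 0.01² = 0.6649
Proportion of variance = 0.6649 / 8 = 0.0831.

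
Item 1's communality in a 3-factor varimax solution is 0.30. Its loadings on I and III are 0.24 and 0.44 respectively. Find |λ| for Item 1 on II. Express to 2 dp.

Under orthogonal rotation h² = Σλ², so λ_II² = h² − (0.2512) = 0.30 − 0.2512 = 0.0488.
|λ| = √0.0488 = 0.2209.

0.22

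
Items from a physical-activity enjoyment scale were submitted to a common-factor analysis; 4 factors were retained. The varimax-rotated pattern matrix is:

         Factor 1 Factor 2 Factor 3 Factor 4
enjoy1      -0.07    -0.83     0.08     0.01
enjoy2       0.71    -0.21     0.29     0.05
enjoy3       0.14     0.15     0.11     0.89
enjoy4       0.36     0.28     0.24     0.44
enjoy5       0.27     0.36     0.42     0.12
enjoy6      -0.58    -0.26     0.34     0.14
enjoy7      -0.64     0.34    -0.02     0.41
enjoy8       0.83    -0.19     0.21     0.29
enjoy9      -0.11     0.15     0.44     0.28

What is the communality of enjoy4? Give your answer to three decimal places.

0.459

h² = 0.36² + 0.28² + 0.24² + 0.44² = 0.1296 + 0.0784 + 0.0576 + 0.1936 = 0.4592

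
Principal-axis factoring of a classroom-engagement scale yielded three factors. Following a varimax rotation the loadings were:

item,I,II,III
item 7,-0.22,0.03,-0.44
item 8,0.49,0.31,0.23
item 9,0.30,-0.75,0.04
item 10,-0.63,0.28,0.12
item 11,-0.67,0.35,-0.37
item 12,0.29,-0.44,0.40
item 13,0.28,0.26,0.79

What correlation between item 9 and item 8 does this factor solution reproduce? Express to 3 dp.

r̂ = Σ λ_i·λ_j across factors = (0.30)(0.49) + (-0.75)(0.31) + (0.04)(0.23)
  = +0.1470 -0.2325 +0.0092 = -0.0763

-0.076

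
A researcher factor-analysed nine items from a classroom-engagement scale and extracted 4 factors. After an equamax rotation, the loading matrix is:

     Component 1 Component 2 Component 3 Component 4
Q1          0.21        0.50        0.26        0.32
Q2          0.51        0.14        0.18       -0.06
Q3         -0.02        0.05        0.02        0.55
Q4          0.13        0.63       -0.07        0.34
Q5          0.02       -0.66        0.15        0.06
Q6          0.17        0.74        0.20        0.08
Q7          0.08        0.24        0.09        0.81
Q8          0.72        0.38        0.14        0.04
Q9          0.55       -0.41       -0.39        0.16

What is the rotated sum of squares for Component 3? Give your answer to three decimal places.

0.348

SS loadings for Component 3 = 0.26² + 0.18² + 0.02² + (-0.07)² + 0.15² + 0.20² + 0.09² + 0.14² + (-0.39)² = 0.0676 + 0.0324 + 0.0004 + 0.0049 + 0.0225 + 0.0400 + 0.0081 + 0.0196 + 0.1521 = 0.3476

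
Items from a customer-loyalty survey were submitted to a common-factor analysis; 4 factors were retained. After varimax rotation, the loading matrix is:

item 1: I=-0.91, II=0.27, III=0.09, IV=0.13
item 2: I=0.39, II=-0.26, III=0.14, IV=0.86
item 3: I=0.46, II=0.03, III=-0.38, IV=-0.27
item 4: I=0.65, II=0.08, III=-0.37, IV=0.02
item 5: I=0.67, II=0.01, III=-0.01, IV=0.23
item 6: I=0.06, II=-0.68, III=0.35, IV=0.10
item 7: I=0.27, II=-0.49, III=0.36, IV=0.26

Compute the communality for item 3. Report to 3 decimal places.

h² = 0.46² + 0.03² + (-0.38)² + (-0.27)² = 0.2116 + 0.0009 + 0.1444 + 0.0729 = 0.4298

0.430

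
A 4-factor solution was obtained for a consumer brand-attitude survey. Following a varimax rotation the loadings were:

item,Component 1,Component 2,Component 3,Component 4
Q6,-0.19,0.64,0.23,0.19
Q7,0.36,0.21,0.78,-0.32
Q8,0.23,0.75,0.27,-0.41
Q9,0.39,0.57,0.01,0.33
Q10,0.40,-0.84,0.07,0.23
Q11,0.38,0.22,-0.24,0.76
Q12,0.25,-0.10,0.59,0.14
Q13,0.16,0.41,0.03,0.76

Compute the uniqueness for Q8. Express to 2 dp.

0.14

h² = 0.23² + 0.75² + 0.27² + (-0.41)² = 0.0529 + 0.5625 + 0.0729 + 0.1681 = 0.8564
Uniqueness u² = 1 − h² = 1 − 0.8564 = 0.1436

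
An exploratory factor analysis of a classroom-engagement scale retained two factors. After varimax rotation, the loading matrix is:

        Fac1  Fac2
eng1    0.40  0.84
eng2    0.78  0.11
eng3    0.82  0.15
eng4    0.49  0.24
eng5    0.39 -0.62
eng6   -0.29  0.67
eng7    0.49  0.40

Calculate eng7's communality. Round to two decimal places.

h² = 0.49² + 0.40² = 0.2401 + 0.1600 = 0.4001

0.40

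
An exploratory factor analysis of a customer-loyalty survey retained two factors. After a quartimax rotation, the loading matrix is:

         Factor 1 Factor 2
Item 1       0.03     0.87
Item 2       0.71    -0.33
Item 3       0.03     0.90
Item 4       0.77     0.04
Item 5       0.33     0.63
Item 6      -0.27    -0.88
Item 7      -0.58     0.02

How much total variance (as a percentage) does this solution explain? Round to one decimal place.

Communalities: 0.7578, 0.6130, 0.8109, 0.5945, 0.5058, 0.8473, 0.3368; Σh² = 4.4661.
Total variance with 7 standardized items is 7, so the solution explains 4.4661/7 = 0.6380 = 63.80%.

63.8%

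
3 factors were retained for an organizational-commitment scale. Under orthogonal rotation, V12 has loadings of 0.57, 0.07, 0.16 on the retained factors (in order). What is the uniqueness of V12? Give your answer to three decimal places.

h² = 0.57² + 0.07² + 0.16² = 0.3249 + 0.0049 + 0.0256 = 0.3554
Uniqueness u² = 1 − h² = 1 − 0.3554 = 0.6446

0.645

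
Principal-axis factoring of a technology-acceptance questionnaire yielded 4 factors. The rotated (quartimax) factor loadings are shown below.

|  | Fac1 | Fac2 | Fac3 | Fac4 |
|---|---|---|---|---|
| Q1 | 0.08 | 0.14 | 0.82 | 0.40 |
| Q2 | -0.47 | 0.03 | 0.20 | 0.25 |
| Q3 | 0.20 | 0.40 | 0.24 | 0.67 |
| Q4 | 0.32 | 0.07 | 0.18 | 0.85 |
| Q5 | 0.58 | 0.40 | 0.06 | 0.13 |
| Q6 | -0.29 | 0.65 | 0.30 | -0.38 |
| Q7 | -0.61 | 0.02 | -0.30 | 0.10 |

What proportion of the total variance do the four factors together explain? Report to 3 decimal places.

SS loadings by factor: 1.1623, 0.7683, 0.9860, 1.5652; total = 4.4818.
Total variance with 7 standardized items is 7, so the solution explains 4.4818/7 = 0.6403.

0.640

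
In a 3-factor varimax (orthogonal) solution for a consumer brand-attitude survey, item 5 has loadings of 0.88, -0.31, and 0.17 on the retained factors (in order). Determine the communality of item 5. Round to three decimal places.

0.899

h² = 0.88² + (-0.31)² + 0.17² = 0.7744 + 0.0961 + 0.0289 = 0.8994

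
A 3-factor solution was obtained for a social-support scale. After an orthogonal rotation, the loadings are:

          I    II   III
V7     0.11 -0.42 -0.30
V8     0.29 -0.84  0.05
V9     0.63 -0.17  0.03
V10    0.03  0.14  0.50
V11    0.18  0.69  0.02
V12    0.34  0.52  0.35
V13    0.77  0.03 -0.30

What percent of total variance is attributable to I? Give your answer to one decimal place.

SS loadings for I = 0.11² + 0.29² + 0.63² + 0.03² + 0.18² + 0.34² + 0.77² = 1.2349
With 7 standardized items, total variance = 7. Proportion = 1.2349/7 = 0.1764 → 17.64%.

17.6%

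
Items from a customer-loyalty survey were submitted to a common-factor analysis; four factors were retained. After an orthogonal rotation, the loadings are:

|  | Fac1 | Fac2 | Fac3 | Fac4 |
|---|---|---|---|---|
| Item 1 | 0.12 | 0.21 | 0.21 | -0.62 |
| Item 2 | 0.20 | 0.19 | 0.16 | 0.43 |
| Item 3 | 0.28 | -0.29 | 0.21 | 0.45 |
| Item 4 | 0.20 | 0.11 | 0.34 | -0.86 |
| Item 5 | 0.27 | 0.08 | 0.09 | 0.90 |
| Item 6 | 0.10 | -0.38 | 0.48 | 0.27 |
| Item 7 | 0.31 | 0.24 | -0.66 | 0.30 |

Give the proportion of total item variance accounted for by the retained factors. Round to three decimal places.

SS loadings by factor: 0.3518, 0.3848, 0.9035, 2.4843; total = 4.1244.
Total variance with 7 standardized items is 7, so the solution explains 4.1244/7 = 0.5892.

0.589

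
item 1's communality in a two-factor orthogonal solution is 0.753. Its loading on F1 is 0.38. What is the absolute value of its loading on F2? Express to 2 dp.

0.78

Under orthogonal rotation h² = Σλ², so λ_F2² = h² − (0.1444) = 0.753 − 0.1444 = 0.6086.
|λ| = √0.6086 = 0.7801.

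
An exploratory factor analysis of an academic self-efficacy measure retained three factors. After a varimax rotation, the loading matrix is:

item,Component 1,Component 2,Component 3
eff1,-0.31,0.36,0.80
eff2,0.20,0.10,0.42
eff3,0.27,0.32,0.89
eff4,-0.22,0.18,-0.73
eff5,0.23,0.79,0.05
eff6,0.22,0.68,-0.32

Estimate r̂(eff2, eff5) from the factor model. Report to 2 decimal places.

r̂ = Σ λ_i·λ_j across factors = (0.20)(0.23) + (0.10)(0.79) + (0.42)(0.05)
  = +0.0460 +0.0790 +0.0210 = 0.1460

0.15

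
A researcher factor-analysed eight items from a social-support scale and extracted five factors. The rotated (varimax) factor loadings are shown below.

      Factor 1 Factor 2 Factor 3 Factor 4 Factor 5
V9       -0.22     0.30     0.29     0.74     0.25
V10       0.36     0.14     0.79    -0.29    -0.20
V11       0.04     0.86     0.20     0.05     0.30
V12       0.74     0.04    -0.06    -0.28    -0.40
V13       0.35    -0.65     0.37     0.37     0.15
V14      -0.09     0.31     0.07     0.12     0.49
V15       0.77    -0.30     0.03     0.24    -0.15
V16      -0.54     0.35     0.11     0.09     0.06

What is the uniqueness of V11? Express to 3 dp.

0.126

h² = 0.04² + 0.86² + 0.20² + 0.05² + 0.30² = 0.0016 + 0.7396 + 0.0400 + 0.0025 + 0.0900 = 0.8737
Uniqueness u² = 1 − h² = 1 − 0.8737 = 0.1263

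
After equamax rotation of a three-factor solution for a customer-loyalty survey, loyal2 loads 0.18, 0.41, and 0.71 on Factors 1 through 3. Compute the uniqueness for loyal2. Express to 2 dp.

h² = 0.18² + 0.41² + 0.71² = 0.0324 + 0.1681 + 0.5041 = 0.7046
Uniqueness u² = 1 − h² = 1 − 0.7046 = 0.2954

0.30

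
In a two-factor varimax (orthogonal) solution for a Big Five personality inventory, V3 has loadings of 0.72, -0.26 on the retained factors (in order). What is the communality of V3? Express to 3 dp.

h² = 0.72² + (-0.26)² = 0.5184 + 0.0676 = 0.5860

0.586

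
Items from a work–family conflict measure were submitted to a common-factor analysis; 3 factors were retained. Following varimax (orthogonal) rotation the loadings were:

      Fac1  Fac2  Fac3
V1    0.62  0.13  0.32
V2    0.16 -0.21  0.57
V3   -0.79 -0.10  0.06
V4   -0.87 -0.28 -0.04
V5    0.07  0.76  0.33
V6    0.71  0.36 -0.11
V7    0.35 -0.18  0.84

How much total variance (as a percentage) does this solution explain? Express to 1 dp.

SS loadings by factor: 2.4225, 0.8890, 1.2591; total = 4.5706.
Total variance with 7 standardized items is 7, so the solution explains 4.5706/7 = 0.6529 = 65.29%.

65.3%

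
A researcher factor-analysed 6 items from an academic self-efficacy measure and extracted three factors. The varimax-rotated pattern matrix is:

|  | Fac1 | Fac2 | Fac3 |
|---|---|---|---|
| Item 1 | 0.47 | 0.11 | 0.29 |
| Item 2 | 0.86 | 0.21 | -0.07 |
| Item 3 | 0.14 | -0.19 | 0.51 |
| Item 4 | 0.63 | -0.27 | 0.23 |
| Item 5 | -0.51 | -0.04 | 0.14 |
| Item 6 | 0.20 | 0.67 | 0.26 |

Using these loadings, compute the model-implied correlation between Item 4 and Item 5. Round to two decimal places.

r̂ = Σ λ_i·λ_j across factors = (0.63)(-0.51) + (-0.27)(-0.04) + (0.23)(0.14)
  = -0.3213 +0.0108 +0.0322 = -0.2783

-0.28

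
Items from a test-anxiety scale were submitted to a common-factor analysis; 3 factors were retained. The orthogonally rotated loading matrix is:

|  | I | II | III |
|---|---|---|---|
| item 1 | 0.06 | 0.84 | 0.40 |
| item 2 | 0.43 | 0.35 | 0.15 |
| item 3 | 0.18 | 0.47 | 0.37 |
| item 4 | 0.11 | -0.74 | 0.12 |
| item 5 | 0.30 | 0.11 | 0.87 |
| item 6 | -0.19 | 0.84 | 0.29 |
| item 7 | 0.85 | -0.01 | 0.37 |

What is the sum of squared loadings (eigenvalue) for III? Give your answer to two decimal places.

1.31

SS loadings for III = 0.40² + 0.15² + 0.37² + 0.12² + 0.87² + 0.29² + 0.37² = 0.1600 + 0.0225 + 0.1369 + 0.0144 + 0.7569 + 0.0841 + 0.1369 = 1.3117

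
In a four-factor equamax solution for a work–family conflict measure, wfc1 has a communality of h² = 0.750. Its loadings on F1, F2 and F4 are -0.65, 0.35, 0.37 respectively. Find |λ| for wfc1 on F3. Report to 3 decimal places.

Under orthogonal rotation h² = Σλ², so λ_F3² = h² − (0.6819) = 0.750 − 0.6819 = 0.0681.
|λ| = √0.0681 = 0.2610.

0.261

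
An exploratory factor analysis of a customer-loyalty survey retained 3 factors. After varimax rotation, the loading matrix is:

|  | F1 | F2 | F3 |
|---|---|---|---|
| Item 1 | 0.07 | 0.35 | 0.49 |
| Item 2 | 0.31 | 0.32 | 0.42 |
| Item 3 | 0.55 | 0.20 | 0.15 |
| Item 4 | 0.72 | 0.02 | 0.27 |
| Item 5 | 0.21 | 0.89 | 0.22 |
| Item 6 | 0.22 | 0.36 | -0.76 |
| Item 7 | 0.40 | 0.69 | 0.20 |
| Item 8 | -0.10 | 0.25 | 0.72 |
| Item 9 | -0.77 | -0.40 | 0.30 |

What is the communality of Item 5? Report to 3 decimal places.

0.885

h² = 0.21² + 0.89² + 0.22² = 0.0441 + 0.7921 + 0.0484 = 0.8846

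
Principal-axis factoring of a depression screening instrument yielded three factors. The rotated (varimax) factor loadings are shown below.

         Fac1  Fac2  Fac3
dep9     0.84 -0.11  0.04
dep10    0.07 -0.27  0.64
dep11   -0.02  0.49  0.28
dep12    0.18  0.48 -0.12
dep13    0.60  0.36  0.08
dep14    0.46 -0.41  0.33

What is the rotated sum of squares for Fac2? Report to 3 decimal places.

0.853

SS loadings for Fac2 = (-0.11)² + (-0.27)² + 0.49² + 0.48² + 0.36² + (-0.41)² = 0.0121 + 0.0729 + 0.2401 + 0.2304 + 0.1296 + 0.1681 = 0.8532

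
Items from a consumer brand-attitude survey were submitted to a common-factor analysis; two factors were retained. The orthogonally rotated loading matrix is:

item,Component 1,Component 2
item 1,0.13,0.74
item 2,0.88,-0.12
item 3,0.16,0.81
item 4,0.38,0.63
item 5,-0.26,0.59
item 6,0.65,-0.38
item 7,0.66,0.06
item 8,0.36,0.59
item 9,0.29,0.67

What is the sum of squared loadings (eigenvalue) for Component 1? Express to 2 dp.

SS loadings for Component 1 = 0.13² + 0.88² + 0.16² + 0.38² + (-0.26)² + 0.65² + 0.66² + 0.36² + 0.29² = 0.0169 + 0.7744 + 0.0256 + 0.1444 + 0.0676 + 0.4225 + 0.4356 + 0.1296 + 0.0841 = 2.1007

2.10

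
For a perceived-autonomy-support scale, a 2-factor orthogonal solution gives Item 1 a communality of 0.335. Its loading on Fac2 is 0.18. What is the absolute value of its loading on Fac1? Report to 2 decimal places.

Under orthogonal rotation h² = Σλ², so λ_Fac1² = h² − (0.0324) = 0.335 − 0.0324 = 0.3026.
|λ| = √0.3026 = 0.5501.

0.55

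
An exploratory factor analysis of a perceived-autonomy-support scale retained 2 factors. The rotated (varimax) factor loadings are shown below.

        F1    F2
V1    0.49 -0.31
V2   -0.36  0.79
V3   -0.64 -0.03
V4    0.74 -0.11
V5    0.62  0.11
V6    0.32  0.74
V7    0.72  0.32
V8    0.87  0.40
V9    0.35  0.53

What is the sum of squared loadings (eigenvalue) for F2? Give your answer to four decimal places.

1.8362

SS loadings for F2 = (-0.31)² + 0.79² + (-0.03)² + (-0.11)² + 0.11² + 0.74² + 0.32² + 0.40² + 0.53² = 0.0961 + 0.6241 + 0.0009 + 0.0121 + 0.0121 + 0.5476 + 0.1024 + 0.1600 + 0.2809 = 1.8362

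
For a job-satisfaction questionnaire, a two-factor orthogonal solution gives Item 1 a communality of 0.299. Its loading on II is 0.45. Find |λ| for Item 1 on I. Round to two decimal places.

Under orthogonal rotation h² = Σλ², so λ_I² = h² − (0.2025) = 0.299 − 0.2025 = 0.0965.
|λ| = √0.0965 = 0.3106.

0.31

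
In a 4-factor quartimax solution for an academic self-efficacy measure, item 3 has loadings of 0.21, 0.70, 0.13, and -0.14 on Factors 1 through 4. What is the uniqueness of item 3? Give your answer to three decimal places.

h² = 0.21² + 0.70² + 0.13² + (-0.14)² = 0.0441 + 0.4900 + 0.0169 + 0.0196 = 0.5706
Uniqueness u² = 1 − h² = 1 − 0.5706 = 0.4294

0.429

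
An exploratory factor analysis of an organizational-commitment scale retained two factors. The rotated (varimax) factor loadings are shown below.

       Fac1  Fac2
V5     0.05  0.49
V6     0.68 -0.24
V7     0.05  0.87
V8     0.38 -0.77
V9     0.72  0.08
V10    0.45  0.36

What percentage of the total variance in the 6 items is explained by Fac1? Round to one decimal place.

22.2%

SS loadings for Fac1 = 0.05² + 0.68² + 0.05² + 0.38² + 0.72² + 0.45² = 1.3327
With 6 standardized items, total variance = 6. Proportion = 1.3327/6 = 0.2221 → 22.21%.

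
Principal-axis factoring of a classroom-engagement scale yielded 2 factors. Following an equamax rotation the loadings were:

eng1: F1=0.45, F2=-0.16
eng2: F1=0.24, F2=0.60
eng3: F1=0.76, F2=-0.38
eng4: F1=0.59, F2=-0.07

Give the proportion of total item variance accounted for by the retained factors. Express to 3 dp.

0.430

Communalities: 0.2281, 0.4176, 0.7220, 0.3530; Σh² = 1.7207.
Total variance with 4 standardized items is 4, so the solution explains 1.7207/4 = 0.4302.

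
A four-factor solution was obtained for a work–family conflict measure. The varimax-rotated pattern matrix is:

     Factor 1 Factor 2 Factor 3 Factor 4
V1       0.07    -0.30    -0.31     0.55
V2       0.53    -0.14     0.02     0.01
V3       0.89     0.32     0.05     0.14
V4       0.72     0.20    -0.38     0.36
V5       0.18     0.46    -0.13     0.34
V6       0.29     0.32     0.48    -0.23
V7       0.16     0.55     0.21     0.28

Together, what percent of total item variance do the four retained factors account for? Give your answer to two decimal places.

Communalities: 0.4935, 0.3010, 0.9166, 0.8324, 0.3765, 0.4698, 0.4506; Σh² = 3.8404.
Total variance with 7 standardized items is 7, so the solution explains 3.8404/7 = 0.5486 = 54.86%.

54.86%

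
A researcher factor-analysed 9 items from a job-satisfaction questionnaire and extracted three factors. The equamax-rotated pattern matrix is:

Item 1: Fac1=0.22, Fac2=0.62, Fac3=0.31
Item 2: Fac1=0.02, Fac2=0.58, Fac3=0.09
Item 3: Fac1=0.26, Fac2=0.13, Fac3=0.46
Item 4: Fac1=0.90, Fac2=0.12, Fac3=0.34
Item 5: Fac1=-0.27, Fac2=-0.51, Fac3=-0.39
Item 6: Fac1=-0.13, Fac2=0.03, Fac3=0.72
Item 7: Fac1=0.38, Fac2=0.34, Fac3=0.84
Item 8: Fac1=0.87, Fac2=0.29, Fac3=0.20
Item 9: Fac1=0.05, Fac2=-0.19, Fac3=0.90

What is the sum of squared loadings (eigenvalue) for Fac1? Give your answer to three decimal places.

SS loadings for Fac1 = 0.22² + 0.02² + 0.26² + 0.90² + (-0.27)² + (-0.13)² + 0.38² + 0.87² + 0.05² = 0.0484 + 0.0004 + 0.0676 + 0.8100 + 0.0729 + 0.0169 + 0.1444 + 0.7569 + 0.0025 = 1.9200

1.920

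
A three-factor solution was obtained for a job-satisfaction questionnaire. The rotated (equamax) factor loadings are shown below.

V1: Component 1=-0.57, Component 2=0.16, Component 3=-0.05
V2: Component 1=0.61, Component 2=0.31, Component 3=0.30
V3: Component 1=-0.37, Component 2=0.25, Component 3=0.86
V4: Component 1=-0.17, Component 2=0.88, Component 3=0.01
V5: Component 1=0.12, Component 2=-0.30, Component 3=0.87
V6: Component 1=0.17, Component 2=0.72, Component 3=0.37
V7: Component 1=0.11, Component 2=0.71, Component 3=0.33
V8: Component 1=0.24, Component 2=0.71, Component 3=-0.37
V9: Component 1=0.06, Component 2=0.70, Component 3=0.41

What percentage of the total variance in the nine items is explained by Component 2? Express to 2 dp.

SS loadings for Component 2 = 0.16² + 0.31² + 0.25² + 0.88² + (-0.30)² + 0.72² + 0.71² + 0.71² + 0.70² = 3.0652
With 9 standardized items, total variance = 9. Proportion = 3.0652/9 = 0.3406 → 34.06%.

34.06%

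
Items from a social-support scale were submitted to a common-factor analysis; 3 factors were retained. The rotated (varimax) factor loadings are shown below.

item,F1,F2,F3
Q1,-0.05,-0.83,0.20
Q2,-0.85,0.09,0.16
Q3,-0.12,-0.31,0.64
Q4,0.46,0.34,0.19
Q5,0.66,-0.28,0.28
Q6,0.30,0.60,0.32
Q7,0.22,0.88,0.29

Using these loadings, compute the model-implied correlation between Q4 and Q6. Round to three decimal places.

r̂ = Σ λ_i·λ_j across factors = (0.46)(0.30) + (0.34)(0.60) + (0.19)(0.32)
  = +0.1380 +0.2040 +0.0608 = 0.4028

0.403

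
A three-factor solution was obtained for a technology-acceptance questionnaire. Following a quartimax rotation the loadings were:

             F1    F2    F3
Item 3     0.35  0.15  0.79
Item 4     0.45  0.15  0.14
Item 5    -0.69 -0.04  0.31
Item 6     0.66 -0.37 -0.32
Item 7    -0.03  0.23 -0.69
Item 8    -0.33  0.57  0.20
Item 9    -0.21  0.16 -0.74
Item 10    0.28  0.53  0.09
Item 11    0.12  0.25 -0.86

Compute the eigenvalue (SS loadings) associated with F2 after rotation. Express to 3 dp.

SS loadings for F2 = 0.15² + 0.15² + (-0.04)² + (-0.37)² + 0.23² + 0.57² + 0.16² + 0.53² + 0.25² = 0.0225 + 0.0225 + 0.0016 + 0.1369 + 0.0529 + 0.3249 + 0.0256 + 0.2809 + 0.0625 = 0.9303

0.930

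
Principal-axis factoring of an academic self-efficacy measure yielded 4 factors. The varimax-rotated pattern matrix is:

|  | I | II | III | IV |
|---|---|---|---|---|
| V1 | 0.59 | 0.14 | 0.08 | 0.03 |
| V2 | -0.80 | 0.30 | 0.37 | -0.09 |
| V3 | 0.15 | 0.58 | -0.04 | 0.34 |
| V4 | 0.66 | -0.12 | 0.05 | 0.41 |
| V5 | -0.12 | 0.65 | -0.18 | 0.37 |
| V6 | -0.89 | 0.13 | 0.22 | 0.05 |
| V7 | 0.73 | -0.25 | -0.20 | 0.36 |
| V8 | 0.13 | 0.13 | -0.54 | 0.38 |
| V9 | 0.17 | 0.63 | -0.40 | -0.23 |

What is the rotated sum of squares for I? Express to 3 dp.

2.831

SS loadings for I = 0.59² + (-0.80)² + 0.15² + 0.66² + (-0.12)² + (-0.89)² + 0.73² + 0.13² + 0.17² = 0.3481 + 0.6400 + 0.0225 + 0.4356 + 0.0144 + 0.7921 + 0.5329 + 0.0169 + 0.0289 = 2.8314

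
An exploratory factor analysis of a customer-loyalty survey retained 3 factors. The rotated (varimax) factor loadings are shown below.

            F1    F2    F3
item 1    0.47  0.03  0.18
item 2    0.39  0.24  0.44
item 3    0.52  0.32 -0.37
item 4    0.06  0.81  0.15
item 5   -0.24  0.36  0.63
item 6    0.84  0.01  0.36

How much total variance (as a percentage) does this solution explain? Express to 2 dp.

54.48%

SS loadings by factor: 1.4102, 0.9467, 0.9119; total = 3.2688.
Total variance with 6 standardized items is 6, so the solution explains 3.2688/6 = 0.5448 = 54.48%.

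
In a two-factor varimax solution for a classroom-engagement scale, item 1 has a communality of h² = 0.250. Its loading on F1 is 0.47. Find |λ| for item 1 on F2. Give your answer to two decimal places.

0.17

Under orthogonal rotation h² = Σλ², so λ_F2² = h² − (0.2209) = 0.250 − 0.2209 = 0.0291.
|λ| = √0.0291 = 0.1706.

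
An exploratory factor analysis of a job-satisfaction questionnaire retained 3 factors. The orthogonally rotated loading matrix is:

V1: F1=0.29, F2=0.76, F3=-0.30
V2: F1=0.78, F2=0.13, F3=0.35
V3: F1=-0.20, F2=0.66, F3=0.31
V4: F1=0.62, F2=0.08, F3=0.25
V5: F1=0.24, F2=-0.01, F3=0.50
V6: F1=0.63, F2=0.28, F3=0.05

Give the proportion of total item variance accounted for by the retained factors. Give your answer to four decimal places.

0.5517

Communalities: 0.7517, 0.7478, 0.5717, 0.4533, 0.3077, 0.4778; Σh² = 3.3100.
Total variance with 6 standardized items is 6, so the solution explains 3.3100/6 = 0.5517.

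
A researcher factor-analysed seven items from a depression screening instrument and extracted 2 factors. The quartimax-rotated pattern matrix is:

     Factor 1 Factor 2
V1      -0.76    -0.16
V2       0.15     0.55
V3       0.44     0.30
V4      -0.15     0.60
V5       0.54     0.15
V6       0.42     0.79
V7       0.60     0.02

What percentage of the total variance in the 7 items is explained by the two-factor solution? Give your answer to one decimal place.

43.8%

SS loadings by factor: 1.6442, 1.4251; total = 3.0693.
Total variance with 7 standardized items is 7, so the solution explains 3.0693/7 = 0.4385 = 43.85%.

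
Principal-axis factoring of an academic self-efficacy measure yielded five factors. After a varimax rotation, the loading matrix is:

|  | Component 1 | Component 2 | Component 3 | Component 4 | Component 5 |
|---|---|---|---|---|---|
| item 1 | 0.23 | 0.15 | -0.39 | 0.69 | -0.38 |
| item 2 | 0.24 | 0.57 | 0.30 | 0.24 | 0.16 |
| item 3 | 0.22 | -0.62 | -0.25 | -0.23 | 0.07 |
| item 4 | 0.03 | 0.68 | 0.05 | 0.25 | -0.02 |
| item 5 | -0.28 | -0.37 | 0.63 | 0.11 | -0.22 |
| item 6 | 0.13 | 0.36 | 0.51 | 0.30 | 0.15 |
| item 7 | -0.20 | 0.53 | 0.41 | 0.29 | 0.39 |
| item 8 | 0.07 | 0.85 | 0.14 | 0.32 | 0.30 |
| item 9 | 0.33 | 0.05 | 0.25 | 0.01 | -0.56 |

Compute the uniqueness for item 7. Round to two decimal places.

0.27

h² = (-0.20)² + 0.53² + 0.41² + 0.29² + 0.39² = 0.0400 + 0.2809 + 0.1681 + 0.0841 + 0.1521 = 0.7252
Uniqueness u² = 1 − h² = 1 − 0.7252 = 0.2748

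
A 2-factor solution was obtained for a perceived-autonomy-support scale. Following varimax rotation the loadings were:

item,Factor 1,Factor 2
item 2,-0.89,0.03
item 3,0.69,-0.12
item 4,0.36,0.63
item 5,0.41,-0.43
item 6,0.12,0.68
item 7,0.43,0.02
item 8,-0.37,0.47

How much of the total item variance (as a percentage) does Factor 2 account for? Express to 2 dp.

18.30%

SS loadings for Factor 2 = 0.03² + (-0.12)² + 0.63² + (-0.43)² + 0.68² + 0.02² + 0.47² = 1.2808
With 7 standardized items, total variance = 7. Proportion = 1.2808/7 = 0.1830 → 18.30%.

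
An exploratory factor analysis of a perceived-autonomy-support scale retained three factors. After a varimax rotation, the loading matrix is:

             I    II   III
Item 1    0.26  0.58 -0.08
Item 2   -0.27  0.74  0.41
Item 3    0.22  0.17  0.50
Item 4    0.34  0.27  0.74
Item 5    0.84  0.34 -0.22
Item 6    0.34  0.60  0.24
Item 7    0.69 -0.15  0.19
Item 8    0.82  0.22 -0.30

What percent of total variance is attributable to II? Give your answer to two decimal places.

19.15%

SS loadings for II = 0.58² + 0.74² + 0.17² + 0.27² + 0.34² + 0.60² + (-0.15)² + 0.22² = 1.5323
With 8 standardized items, total variance = 8. Proportion = 1.5323/8 = 0.1915 → 19.15%.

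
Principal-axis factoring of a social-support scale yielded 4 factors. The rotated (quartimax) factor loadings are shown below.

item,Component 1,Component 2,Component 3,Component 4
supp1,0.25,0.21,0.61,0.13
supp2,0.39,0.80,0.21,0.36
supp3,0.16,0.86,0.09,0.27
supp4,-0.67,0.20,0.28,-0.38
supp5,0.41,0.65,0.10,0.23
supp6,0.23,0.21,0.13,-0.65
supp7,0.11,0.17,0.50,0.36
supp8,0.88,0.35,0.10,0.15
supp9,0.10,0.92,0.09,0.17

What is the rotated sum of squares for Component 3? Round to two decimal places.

0.80

SS loadings for Component 3 = 0.61² + 0.21² + 0.09² + 0.28² + 0.10² + 0.13² + 0.50² + 0.10² + 0.09² = 0.3721 + 0.0441 + 0.0081 + 0.0784 + 0.0100 + 0.0169 + 0.2500 + 0.0100 + 0.0081 = 0.7977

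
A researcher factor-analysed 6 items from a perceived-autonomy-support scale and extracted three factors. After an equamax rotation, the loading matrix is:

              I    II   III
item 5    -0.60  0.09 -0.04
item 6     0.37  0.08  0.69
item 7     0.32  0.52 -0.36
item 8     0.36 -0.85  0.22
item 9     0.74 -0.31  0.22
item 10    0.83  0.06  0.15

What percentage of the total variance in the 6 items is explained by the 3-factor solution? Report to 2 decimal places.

63.32%

Communalities: 0.3697, 0.6194, 0.5024, 0.9005, 0.6921, 0.7150; Σh² = 3.7991.
Total variance with 6 standardized items is 6, so the solution explains 3.7991/6 = 0.6332 = 63.32%.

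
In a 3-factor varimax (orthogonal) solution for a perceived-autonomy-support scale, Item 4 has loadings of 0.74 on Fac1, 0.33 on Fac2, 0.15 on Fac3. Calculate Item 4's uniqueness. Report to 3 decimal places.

0.321

h² = 0.74² + 0.33² + 0.15² = 0.5476 + 0.1089 + 0.0225 = 0.6790
Uniqueness u² = 1 − h² = 1 − 0.6790 = 0.3210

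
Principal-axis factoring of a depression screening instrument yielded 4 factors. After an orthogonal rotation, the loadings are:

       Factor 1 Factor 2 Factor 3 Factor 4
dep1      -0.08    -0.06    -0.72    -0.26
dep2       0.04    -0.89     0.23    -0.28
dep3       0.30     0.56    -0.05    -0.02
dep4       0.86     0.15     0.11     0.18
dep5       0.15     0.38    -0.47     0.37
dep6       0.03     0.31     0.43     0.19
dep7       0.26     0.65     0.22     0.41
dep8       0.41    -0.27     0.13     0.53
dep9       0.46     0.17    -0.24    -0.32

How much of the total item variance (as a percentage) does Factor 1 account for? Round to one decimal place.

14.5%

SS loadings for Factor 1 = (-0.08)² + 0.04² + 0.30² + 0.86² + 0.15² + 0.03² + 0.26² + 0.41² + 0.46² = 1.3083
With 9 standardized items, total variance = 9. Proportion = 1.3083/9 = 0.1454 → 14.54%.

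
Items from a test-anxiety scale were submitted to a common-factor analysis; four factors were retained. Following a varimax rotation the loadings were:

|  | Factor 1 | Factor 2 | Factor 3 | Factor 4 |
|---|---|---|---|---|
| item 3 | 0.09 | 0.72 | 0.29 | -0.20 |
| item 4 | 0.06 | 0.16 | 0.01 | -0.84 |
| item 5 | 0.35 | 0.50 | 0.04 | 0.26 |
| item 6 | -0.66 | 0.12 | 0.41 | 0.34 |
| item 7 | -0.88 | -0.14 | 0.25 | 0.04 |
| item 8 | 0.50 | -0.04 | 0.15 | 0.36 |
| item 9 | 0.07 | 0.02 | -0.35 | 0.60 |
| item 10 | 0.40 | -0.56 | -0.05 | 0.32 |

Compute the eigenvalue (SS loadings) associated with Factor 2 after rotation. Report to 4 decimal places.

SS loadings for Factor 2 = 0.72² + 0.16² + 0.50² + 0.12² + (-0.14)² + (-0.04)² + 0.02² + (-0.56)² = 0.5184 + 0.0256 + 0.2500 + 0.0144 + 0.0196 + 0.0016 + 0.0004 + 0.3136 = 1.1436

1.1436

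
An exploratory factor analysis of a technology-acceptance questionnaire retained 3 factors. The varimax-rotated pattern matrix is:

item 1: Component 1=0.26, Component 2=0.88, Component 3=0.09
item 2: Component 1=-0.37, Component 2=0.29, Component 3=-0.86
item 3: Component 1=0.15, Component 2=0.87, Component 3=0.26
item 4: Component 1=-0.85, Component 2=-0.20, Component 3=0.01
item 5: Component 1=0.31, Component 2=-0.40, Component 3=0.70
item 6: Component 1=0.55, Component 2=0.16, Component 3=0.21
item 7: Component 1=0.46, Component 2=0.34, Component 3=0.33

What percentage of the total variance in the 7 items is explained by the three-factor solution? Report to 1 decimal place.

Communalities: 0.8501, 0.9606, 0.8470, 0.7626, 0.7461, 0.3722, 0.4361; Σh² = 4.9747.
Total variance with 7 standardized items is 7, so the solution explains 4.9747/7 = 0.7107 = 71.07%.

71.1%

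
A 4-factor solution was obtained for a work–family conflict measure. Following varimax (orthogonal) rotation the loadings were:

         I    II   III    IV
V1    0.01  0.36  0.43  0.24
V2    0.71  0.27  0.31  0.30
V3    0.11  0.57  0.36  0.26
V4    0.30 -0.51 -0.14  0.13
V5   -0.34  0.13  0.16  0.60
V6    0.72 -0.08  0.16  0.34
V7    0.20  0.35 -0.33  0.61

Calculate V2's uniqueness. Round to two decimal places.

h² = 0.71² + 0.27² + 0.31² + 0.30² = 0.5041 + 0.0729 + 0.0961 + 0.0900 = 0.7631
Uniqueness u² = 1 − h² = 1 − 0.7631 = 0.2369

0.24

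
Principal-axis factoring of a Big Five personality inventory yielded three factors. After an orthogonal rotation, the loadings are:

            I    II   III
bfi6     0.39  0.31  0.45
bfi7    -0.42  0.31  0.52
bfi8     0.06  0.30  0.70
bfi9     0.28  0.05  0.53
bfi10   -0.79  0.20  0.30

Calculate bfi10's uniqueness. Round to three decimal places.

0.246

h² = (-0.79)² + 0.20² + 0.30² = 0.6241 + 0.0400 + 0.0900 = 0.7541
Uniqueness u² = 1 − h² = 1 − 0.7541 = 0.2459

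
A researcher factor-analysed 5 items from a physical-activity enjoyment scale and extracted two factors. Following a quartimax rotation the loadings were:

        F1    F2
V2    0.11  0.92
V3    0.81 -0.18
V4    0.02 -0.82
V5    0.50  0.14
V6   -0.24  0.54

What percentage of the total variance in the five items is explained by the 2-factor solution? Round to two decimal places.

56.77%

Communalities: 0.8585, 0.6885, 0.6728, 0.2696, 0.3492; Σh² = 2.8386.
Total variance with 5 standardized items is 5, so the solution explains 2.8386/5 = 0.5677 = 56.77%.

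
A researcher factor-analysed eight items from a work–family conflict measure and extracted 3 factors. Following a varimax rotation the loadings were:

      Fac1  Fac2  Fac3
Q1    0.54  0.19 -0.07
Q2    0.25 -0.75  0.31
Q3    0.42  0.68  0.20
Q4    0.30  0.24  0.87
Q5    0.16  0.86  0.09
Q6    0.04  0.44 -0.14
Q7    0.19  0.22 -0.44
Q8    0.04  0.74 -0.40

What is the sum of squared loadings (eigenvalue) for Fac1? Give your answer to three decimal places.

0.685

SS loadings for Fac1 = 0.54² + 0.25² + 0.42² + 0.30² + 0.16² + 0.04² + 0.19² + 0.04² = 0.2916 + 0.0625 + 0.1764 + 0.0900 + 0.0256 + 0.0016 + 0.0361 + 0.0016 = 0.6854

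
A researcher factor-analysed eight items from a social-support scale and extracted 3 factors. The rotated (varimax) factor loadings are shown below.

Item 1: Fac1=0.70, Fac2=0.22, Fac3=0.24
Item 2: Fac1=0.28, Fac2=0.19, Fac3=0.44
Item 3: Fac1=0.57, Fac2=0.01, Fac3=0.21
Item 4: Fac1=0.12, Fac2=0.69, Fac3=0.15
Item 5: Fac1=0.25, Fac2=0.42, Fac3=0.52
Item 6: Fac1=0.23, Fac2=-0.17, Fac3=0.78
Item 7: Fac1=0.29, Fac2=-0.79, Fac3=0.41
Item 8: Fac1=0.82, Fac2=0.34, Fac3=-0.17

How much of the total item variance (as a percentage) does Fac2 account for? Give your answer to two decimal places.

18.82%

SS loadings for Fac2 = 0.22² + 0.19² + 0.01² + 0.69² + 0.42² + (-0.17)² + (-0.79)² + 0.34² = 1.5057
With 8 standardized items, total variance = 8. Proportion = 1.5057/8 = 0.1882 → 18.82%.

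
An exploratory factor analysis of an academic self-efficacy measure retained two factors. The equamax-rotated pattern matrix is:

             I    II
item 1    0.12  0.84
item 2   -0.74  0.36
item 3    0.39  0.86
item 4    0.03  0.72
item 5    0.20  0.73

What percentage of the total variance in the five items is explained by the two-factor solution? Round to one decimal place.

SS loadings by factor: 0.7550, 2.6261; total = 3.3811.
Total variance with 5 standardized items is 5, so the solution explains 3.3811/5 = 0.6762 = 67.62%.

67.6%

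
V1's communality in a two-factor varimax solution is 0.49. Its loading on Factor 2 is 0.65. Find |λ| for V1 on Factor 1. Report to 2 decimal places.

Under orthogonal rotation h² = Σλ², so λ_Factor 1² = h² − (0.4225) = 0.49 − 0.4225 = 0.0675.
|λ| = √0.0675 = 0.2598.

0.26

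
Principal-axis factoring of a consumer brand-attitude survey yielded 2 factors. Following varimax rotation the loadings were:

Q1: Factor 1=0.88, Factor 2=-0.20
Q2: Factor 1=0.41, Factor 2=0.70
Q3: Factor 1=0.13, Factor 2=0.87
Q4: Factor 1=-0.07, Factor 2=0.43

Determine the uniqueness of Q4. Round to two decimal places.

0.81

h² = (-0.07)² + 0.43² = 0.0049 + 0.1849 = 0.1898
Uniqueness u² = 1 − h² = 1 − 0.1898 = 0.8102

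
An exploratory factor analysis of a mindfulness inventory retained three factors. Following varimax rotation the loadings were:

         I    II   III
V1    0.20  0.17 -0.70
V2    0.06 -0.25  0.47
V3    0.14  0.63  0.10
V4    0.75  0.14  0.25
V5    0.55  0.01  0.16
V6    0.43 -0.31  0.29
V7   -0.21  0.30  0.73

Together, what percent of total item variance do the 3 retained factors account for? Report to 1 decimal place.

46.8%

Communalities: 0.5589, 0.2870, 0.4265, 0.6446, 0.3282, 0.3651, 0.6670; Σh² = 3.2773.
Total variance with 7 standardized items is 7, so the solution explains 3.2773/7 = 0.4682 = 46.82%.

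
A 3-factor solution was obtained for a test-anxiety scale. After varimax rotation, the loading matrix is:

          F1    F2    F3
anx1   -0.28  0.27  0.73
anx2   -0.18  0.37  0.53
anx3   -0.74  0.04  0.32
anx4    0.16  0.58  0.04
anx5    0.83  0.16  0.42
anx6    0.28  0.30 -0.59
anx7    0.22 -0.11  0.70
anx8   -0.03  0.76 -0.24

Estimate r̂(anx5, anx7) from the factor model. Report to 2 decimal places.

0.46

r̂ = Σ λ_i·λ_j across factors = (0.83)(0.22) + (0.16)(-0.11) + (0.42)(0.70)
  = +0.1826 -0.0176 +0.2940 = 0.4590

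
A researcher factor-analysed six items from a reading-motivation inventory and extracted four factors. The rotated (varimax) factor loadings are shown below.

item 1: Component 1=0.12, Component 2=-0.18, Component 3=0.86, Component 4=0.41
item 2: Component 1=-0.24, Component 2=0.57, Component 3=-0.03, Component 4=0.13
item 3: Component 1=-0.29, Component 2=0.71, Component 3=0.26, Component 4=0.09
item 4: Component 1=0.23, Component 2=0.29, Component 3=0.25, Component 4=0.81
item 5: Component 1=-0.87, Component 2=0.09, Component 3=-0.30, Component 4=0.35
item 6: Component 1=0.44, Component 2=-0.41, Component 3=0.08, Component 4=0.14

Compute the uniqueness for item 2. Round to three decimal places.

0.600

h² = (-0.24)² + 0.57² + (-0.03)² + 0.13² = 0.0576 + 0.3249 + 0.0009 + 0.0169 = 0.4003
Uniqueness u² = 1 − h² = 1 − 0.4003 = 0.5997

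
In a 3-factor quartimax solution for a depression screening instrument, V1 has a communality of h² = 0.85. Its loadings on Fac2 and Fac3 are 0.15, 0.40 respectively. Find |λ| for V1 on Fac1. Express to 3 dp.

0.817

Under orthogonal rotation h² = Σλ², so λ_Fac1² = h² − (0.1825) = 0.85 − 0.1825 = 0.6675.
|λ| = √0.6675 = 0.8170.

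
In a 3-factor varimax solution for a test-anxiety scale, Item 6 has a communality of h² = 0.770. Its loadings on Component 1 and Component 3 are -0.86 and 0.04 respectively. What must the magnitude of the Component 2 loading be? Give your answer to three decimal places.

0.170

Under orthogonal rotation h² = Σλ², so λ_Component 2² = h² − (0.7412) = 0.770 − 0.7412 = 0.0288.
|λ| = √0.0288 = 0.1697.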